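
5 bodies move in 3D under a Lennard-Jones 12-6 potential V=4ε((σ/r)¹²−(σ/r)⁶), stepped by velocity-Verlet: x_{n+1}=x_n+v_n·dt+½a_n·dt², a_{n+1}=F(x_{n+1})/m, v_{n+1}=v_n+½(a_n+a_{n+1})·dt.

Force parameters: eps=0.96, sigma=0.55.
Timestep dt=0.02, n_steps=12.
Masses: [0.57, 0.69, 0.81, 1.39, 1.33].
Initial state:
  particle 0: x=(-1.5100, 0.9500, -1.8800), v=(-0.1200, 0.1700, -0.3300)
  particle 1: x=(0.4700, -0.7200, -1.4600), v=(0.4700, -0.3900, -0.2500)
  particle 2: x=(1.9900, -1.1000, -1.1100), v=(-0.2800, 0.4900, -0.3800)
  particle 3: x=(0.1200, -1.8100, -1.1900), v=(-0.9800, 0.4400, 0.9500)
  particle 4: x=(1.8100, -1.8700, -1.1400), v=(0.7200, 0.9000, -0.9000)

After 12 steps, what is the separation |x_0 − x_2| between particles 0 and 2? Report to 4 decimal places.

step 0: x0=(-1.5100, 0.9500, -1.8800) x1=(0.4700, -0.7200, -1.4600) x2=(1.9900, -1.1000, -1.1100) x3=(0.1200, -1.8100, -1.1900) x4=(1.8100, -1.8700, -1.1400)
step 1: x0=(-1.5124, 0.9534, -1.8866) x1=(0.4794, -0.7279, -1.4650) x2=(1.9843, -1.0908, -1.1176) x3=(0.1004, -1.8012, -1.1710) x4=(1.8245, -1.8516, -1.1580)
step 2: x0=(-1.5148, 0.9568, -1.8932) x1=(0.4888, -0.7358, -1.4699) x2=(1.9782, -1.0830, -1.1253) x3=(0.0808, -1.7923, -1.1520) x4=(1.8391, -1.8324, -1.1759)
step 3: x0=(-1.5172, 0.9602, -1.8998) x1=(0.4981, -0.7439, -1.4749) x2=(1.9719, -1.0766, -1.1331) x3=(0.0613, -1.7834, -1.1331) x4=(1.8539, -1.8124, -1.1938)
step 4: x0=(-1.5196, 0.9636, -1.9064) x1=(0.5074, -0.7521, -1.4797) x2=(1.9653, -1.0718, -1.1411) x3=(0.0418, -1.7744, -1.1141) x4=(1.8689, -1.7913, -1.2116)
step 5: x0=(-1.5220, 0.9670, -1.9130) x1=(0.5168, -0.7604, -1.4846) x2=(1.9584, -1.0688, -1.1492) x3=(0.0223, -1.7653, -1.0952) x4=(1.8840, -1.7691, -1.2293)
step 6: x0=(-1.5244, 0.9704, -1.9196) x1=(0.5260, -0.7688, -1.4894) x2=(1.9513, -1.0678, -1.1575) x3=(0.0028, -1.7563, -1.0763) x4=(1.8992, -1.7458, -1.2469)
step 7: x0=(-1.5268, 0.9738, -1.9262) x1=(0.5353, -0.7773, -1.4941) x2=(1.9441, -1.0688, -1.1661) x3=(-0.0166, -1.7471, -1.0574) x4=(1.9145, -1.7212, -1.2643)
step 8: x0=(-1.5292, 0.9772, -1.9328) x1=(0.5446, -0.7859, -1.4988) x2=(1.9367, -1.0716, -1.1750) x3=(-0.0360, -1.7380, -1.0385) x4=(1.9299, -1.6954, -1.2815)
step 9: x0=(-1.5316, 0.9806, -1.9394) x1=(0.5538, -0.7946, -1.5035) x2=(1.9293, -1.0756, -1.1841) x3=(-0.0554, -1.7288, -1.0197) x4=(1.9452, -1.6690, -1.2986)
step 10: x0=(-1.5340, 0.9840, -1.9460) x1=(0.5630, -0.8033, -1.5081) x2=(1.9218, -1.0781, -1.1930) x3=(-0.0747, -1.7195, -1.0008) x4=(1.9606, -1.6434, -1.3159)
step 11: x0=(-1.5364, 0.9874, -1.9526) x1=(0.5723, -0.8122, -1.5127) x2=(1.9139, -1.0743, -1.2004) x3=(-0.0941, -1.7103, -0.9820) x4=(1.9762, -1.6218, -1.3340)
step 12: x0=(-1.5388, 0.9908, -1.9592) x1=(0.5815, -0.8211, -1.5172) x2=(1.9047, -1.0597, -1.2052) x3=(-0.1134, -1.7010, -0.9632) x4=(1.9926, -1.6066, -1.3537)

4.0780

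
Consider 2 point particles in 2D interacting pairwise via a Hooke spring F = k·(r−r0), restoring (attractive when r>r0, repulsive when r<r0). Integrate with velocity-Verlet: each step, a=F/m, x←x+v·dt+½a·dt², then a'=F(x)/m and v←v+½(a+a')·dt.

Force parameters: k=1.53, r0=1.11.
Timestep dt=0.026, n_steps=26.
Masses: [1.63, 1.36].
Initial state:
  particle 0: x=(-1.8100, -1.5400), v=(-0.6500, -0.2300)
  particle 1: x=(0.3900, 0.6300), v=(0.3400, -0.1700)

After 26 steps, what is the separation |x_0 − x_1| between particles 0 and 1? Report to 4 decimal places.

2.6857

step 0: x0=(-1.8100, -1.5400) x1=(0.3900, 0.6300)
step 1: x0=(-1.8265, -1.5455) x1=(0.3983, 0.6251)
step 2: x0=(-1.8420, -1.5502) x1=(0.4055, 0.6190)
step 3: x0=(-1.8566, -1.5540) x1=(0.4116, 0.6120)
step 4: x0=(-1.8703, -1.5568) x1=(0.4166, 0.6038)
step 5: x0=(-1.8831, -1.5588) x1=(0.4205, 0.5946)
step 6: x0=(-1.8949, -1.5599) x1=(0.4232, 0.5844)
step 7: x0=(-1.9057, -1.5602) x1=(0.4248, 0.5730)
step 8: x0=(-1.9156, -1.5595) x1=(0.4253, 0.5607)
step 9: x0=(-1.9246, -1.5580) x1=(0.4246, 0.5473)
step 10: x0=(-1.9325, -1.5556) x1=(0.4227, 0.5328)
step 11: x0=(-1.9395, -1.5523) x1=(0.4197, 0.5173)
step 12: x0=(-1.9456, -1.5482) x1=(0.4155, 0.5008)
step 13: x0=(-1.9506, -1.5433) x1=(0.4102, 0.4833)
step 14: x0=(-1.9547, -1.5375) x1=(0.4037, 0.4648)
step 15: x0=(-1.9579, -1.5309) x1=(0.3960, 0.4453)
step 16: x0=(-1.9601, -1.5236) x1=(0.3872, 0.4249)
step 17: x0=(-1.9613, -1.5154) x1=(0.3773, 0.4035)
step 18: x0=(-1.9616, -1.5065) x1=(0.3662, 0.3812)
step 19: x0=(-1.9610, -1.4968) x1=(0.3541, 0.3580)
step 20: x0=(-1.9594, -1.4863) x1=(0.3408, 0.3339)
step 21: x0=(-1.9570, -1.4752) x1=(0.3264, 0.3090)
step 22: x0=(-1.9536, -1.4633) x1=(0.3110, 0.2832)
step 23: x0=(-1.9494, -1.4508) x1=(0.2945, 0.2566)
step 24: x0=(-1.9443, -1.4376) x1=(0.2770, 0.2292)
step 25: x0=(-1.9384, -1.4238) x1=(0.2585, 0.2011)
step 26: x0=(-1.9316, -1.4094) x1=(0.2390, 0.1722)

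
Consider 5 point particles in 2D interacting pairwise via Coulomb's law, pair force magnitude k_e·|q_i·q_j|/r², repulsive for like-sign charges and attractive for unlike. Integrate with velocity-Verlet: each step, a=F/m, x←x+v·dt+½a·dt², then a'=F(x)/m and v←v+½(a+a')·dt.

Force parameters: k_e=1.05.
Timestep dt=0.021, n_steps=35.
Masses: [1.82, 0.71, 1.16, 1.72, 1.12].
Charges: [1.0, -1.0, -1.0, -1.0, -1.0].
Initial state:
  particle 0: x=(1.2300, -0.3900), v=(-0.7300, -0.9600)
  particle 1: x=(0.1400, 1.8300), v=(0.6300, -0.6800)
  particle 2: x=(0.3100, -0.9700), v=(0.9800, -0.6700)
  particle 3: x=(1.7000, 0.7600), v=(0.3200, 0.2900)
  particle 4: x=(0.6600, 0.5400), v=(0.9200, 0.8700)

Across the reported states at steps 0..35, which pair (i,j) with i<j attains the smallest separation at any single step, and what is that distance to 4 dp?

step 0: x0=(1.2300, -0.3900) x1=(0.1400, 1.8300) x2=(0.3100, -0.9700) x3=(1.7000, 0.7600) x4=(0.6600, 0.5400)
step 1: x0=(1.2145, -0.4100) x1=(0.1531, 1.8159) x2=(0.3307, -0.9841) x3=(1.7069, 0.7660) x4=(0.6793, 0.5581)
step 2: x0=(1.1988, -0.4298) x1=(0.1660, 1.8023) x2=(0.3516, -0.9983) x3=(1.7140, 0.7720) x4=(0.6985, 0.5757)
step 3: x0=(1.1829, -0.4494) x1=(0.1786, 1.7890) x2=(0.3727, -1.0126) x3=(1.7214, 0.7778) x4=(0.7176, 0.5930)
step 4: x0=(1.1667, -0.4688) x1=(0.1909, 1.7762) x2=(0.3941, -1.0268) x3=(1.7291, 0.7835) x4=(0.7366, 0.6098)
step 5: x0=(1.1502, -0.4880) x1=(0.2029, 1.7638) x2=(0.4158, -1.0411) x3=(1.7371, 0.7892) x4=(0.7554, 0.6261)
step 6: x0=(1.1335, -0.5070) x1=(0.2147, 1.7519) x2=(0.4378, -1.0553) x3=(1.7454, 0.7948) x4=(0.7740, 0.6420)
step 7: x0=(1.1165, -0.5260) x1=(0.2261, 1.7405) x2=(0.4601, -1.0695) x3=(1.7540, 0.8003) x4=(0.7925, 0.6575)
step 8: x0=(1.0992, -0.5448) x1=(0.2371, 1.7295) x2=(0.4828, -1.0835) x3=(1.7630, 0.8057) x4=(0.8107, 0.6726)
step 9: x0=(1.0816, -0.5636) x1=(0.2478, 1.7190) x2=(0.5059, -1.0974) x3=(1.7723, 0.8111) x4=(0.8288, 0.6872)
step 10: x0=(1.0637, -0.5824) x1=(0.2581, 1.7090) x2=(0.5294, -1.1111) x3=(1.7819, 0.8164) x4=(0.8466, 0.7013)
step 11: x0=(1.0455, -0.6012) x1=(0.2681, 1.6995) x2=(0.5533, -1.1245) x3=(1.7919, 0.8216) x4=(0.8641, 0.7150)
step 12: x0=(1.0270, -0.6202) x1=(0.2776, 1.6905) x2=(0.5777, -1.1376) x3=(1.8023, 0.8268) x4=(0.8814, 0.7283)
step 13: x0=(1.0082, -0.6392) x1=(0.2867, 1.6820) x2=(0.6026, -1.1502) x3=(1.8130, 0.8319) x4=(0.8984, 0.7412)
step 14: x0=(0.9890, -0.6585) x1=(0.2953, 1.6740) x2=(0.6281, -1.1624) x3=(1.8241, 0.8370) x4=(0.9152, 0.7536)
step 15: x0=(0.9694, -0.6781) x1=(0.3035, 1.6666) x2=(0.6541, -1.1739) x3=(1.8356, 0.8420) x4=(0.9316, 0.7656)
step 16: x0=(0.9495, -0.6980) x1=(0.3112, 1.6596) x2=(0.6806, -1.1847) x3=(1.8475, 0.8470) x4=(0.9478, 0.7772)
step 17: x0=(0.9292, -0.7185) x1=(0.3184, 1.6532) x2=(0.7078, -1.1945) x3=(1.8597, 0.8519) x4=(0.9637, 0.7883)
step 18: x0=(0.9085, -0.7396) x1=(0.3251, 1.6473) x2=(0.7355, -1.2032) x3=(1.8724, 0.8568) x4=(0.9793, 0.7991)
step 19: x0=(0.8875, -0.7614) x1=(0.3313, 1.6419) x2=(0.7638, -1.2106) x3=(1.8854, 0.8616) x4=(0.9947, 0.8095)
step 20: x0=(0.8663, -0.7842) x1=(0.3369, 1.6370) x2=(0.7925, -1.2165) x3=(1.8989, 0.8664) x4=(1.0097, 0.8195)
step 21: x0=(0.8448, -0.8080) x1=(0.3420, 1.6327) x2=(0.8215, -1.2205) x3=(1.9127, 0.8712) x4=(1.0244, 0.8291)
step 22: x0=(0.8233, -0.8332) x1=(0.3465, 1.6288) x2=(0.8506, -1.2224) x3=(1.9270, 0.8759) x4=(1.0389, 0.8384)
step 23: x0=(0.8020, -0.8599) x1=(0.3505, 1.6255) x2=(0.8795, -1.2218) x3=(1.9417, 0.8806) x4=(1.0530, 0.8473)
step 24: x0=(0.7810, -0.8882) x1=(0.3538, 1.6227) x2=(0.9078, -1.2187) x3=(1.9567, 0.8852) x4=(1.0669, 0.8559)
step 25: x0=(0.7609, -0.9182) x1=(0.3566, 1.6204) x2=(0.9349, -1.2127) x3=(1.9722, 0.8898) x4=(1.0805, 0.8641)
step 26: x0=(0.7419, -0.9500) x1=(0.3588, 1.6186) x2=(0.9602, -1.2040) x3=(1.9881, 0.8944) x4=(1.0938, 0.8721)
step 27: x0=(0.7244, -0.9833) x1=(0.3603, 1.6172) x2=(0.9832, -1.1928) x3=(2.0044, 0.8990) x4=(1.1069, 0.8797)
step 28: x0=(0.7087, -1.0179) x1=(0.3613, 1.6164) x2=(1.0033, -1.1796) x3=(2.0211, 0.9036) x4=(1.1197, 0.8870)
step 29: x0=(0.6950, -1.0534) x1=(0.3616, 1.6160) x2=(1.0204, -1.1649) x3=(2.0382, 0.9081) x4=(1.1322, 0.8941)
step 30: x0=(0.6834, -1.0896) x1=(0.3613, 1.6161) x2=(1.0342, -1.1492) x3=(2.0557, 0.9126) x4=(1.1445, 0.9009)
step 31: x0=(0.6738, -1.1259) x1=(0.3604, 1.6166) x2=(1.0449, -1.1333) x3=(2.0736, 0.9171) x4=(1.1566, 0.9074)
step 32: x0=(0.6661, -1.1621) x1=(0.3589, 1.6176) x2=(1.0526, -1.1175) x3=(2.0918, 0.9215) x4=(1.1684, 0.9137)
step 33: x0=(0.6601, -1.1980) x1=(0.3568, 1.6190) x2=(1.0577, -1.1023) x3=(2.1105, 0.9260) x4=(1.1800, 0.9198)
step 34: x0=(0.6556, -1.2335) x1=(0.3541, 1.6209) x2=(1.0605, -1.0878) x3=(2.1296, 0.9304) x4=(1.1913, 0.9256)
step 35: x0=(0.6525, -1.2684) x1=(0.3507, 1.6232) x2=(1.0611, -1.0742) x3=(2.1490, 0.9348) x4=(1.2024, 0.9313)

pair (0,2), distance 0.3330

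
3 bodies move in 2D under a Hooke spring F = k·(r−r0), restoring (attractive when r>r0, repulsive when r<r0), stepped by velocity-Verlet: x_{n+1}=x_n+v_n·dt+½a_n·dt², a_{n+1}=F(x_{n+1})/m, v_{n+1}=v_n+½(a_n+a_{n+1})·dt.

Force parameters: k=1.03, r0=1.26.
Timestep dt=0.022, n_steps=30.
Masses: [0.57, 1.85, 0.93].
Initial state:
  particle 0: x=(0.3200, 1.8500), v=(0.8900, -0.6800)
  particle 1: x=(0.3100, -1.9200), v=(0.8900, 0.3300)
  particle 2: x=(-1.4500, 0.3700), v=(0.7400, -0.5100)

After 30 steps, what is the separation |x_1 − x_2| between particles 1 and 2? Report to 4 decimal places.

step 0: x0=(0.3200, 1.8500) x1=(0.3100, -1.9200) x2=(-1.4500, 0.3700)
step 1: x0=(0.3392, 1.8336) x1=(0.3294, -1.9122) x2=(-1.4332, 0.3586)
step 2: x0=(0.3577, 1.8145) x1=(0.3486, -1.9034) x2=(-1.4155, 0.3469)
step 3: x0=(0.3756, 1.7927) x1=(0.3675, -1.8937) x2=(-1.3968, 0.3349)
step 4: x0=(0.3927, 1.7682) x1=(0.3862, -1.8829) x2=(-1.3772, 0.3225)
step 5: x0=(0.4091, 1.7410) x1=(0.4046, -1.8711) x2=(-1.3566, 0.3099)
step 6: x0=(0.4248, 1.7111) x1=(0.4227, -1.8584) x2=(-1.3351, 0.2969)
step 7: x0=(0.4398, 1.6788) x1=(0.4406, -1.8448) x2=(-1.3126, 0.2837)
step 8: x0=(0.4542, 1.6439) x1=(0.4582, -1.8302) x2=(-1.2892, 0.2701)
step 9: x0=(0.4679, 1.6065) x1=(0.4756, -1.8147) x2=(-1.2650, 0.2563)
step 10: x0=(0.4810, 1.5668) x1=(0.4927, -1.7984) x2=(-1.2398, 0.2422)
step 11: x0=(0.4934, 1.5247) x1=(0.5096, -1.7812) x2=(-1.2137, 0.2278)
step 12: x0=(0.5052, 1.4804) x1=(0.5262, -1.7631) x2=(-1.1868, 0.2131)
step 13: x0=(0.5165, 1.4339) x1=(0.5425, -1.7443) x2=(-1.1590, 0.1982)
step 14: x0=(0.5272, 1.3853) x1=(0.5587, -1.7246) x2=(-1.1304, 0.1830)
step 15: x0=(0.5373, 1.3346) x1=(0.5746, -1.7043) x2=(-1.1010, 0.1675)
step 16: x0=(0.5469, 1.2821) x1=(0.5902, -1.6831) x2=(-1.0709, 0.1517)
step 17: x0=(0.5561, 1.2276) x1=(0.6057, -1.6613) x2=(-1.0400, 0.1357)
step 18: x0=(0.5647, 1.1715) x1=(0.6209, -1.6388) x2=(-1.0083, 0.1194)
step 19: x0=(0.5730, 1.1136) x1=(0.6359, -1.6156) x2=(-0.9760, 0.1029)
step 20: x0=(0.5808, 1.0542) x1=(0.6507, -1.5919) x2=(-0.9430, 0.0861)
step 21: x0=(0.5883, 0.9933) x1=(0.6653, -1.5676) x2=(-0.9093, 0.0691)
step 22: x0=(0.5954, 0.9311) x1=(0.6797, -1.5427) x2=(-0.8751, 0.0518)
step 23: x0=(0.6023, 0.8676) x1=(0.6939, -1.5173) x2=(-0.8403, 0.0342)
step 24: x0=(0.6088, 0.8029) x1=(0.7079, -1.4914) x2=(-0.8049, 0.0164)
step 25: x0=(0.6151, 0.7372) x1=(0.7217, -1.4651) x2=(-0.7691, -0.0016)
step 26: x0=(0.6213, 0.6705) x1=(0.7354, -1.4383) x2=(-0.7328, -0.0198)
step 27: x0=(0.6272, 0.6030) x1=(0.7488, -1.4112) x2=(-0.6961, -0.0383)
step 28: x0=(0.6331, 0.5347) x1=(0.7622, -1.3838) x2=(-0.6589, -0.0570)
step 29: x0=(0.6388, 0.4658) x1=(0.7754, -1.3560) x2=(-0.6215, -0.0760)
step 30: x0=(0.6445, 0.3963) x1=(0.7884, -1.3280) x2=(-0.5837, -0.0951)

1.8447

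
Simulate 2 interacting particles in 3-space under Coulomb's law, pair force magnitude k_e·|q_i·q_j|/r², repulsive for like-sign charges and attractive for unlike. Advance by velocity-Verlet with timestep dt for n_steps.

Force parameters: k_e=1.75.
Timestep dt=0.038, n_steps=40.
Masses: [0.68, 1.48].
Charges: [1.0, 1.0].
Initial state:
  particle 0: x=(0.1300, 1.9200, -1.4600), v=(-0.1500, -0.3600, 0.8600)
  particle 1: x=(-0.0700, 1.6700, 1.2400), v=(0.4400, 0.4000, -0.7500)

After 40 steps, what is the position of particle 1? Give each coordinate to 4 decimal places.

step 0: x0=(0.1300, 1.9200, -1.4600) x1=(-0.0700, 1.6700, 1.2400)
step 1: x0=(0.1243, 1.9063, -1.4276) x1=(-0.0533, 1.6852, 1.2116)
step 2: x0=(0.1187, 1.8927, -1.3957) x1=(-0.0366, 1.7004, 1.1835)
step 3: x0=(0.1131, 1.8792, -1.3643) x1=(-0.0199, 1.7155, 1.1556)
step 4: x0=(0.1075, 1.8656, -1.3335) x1=(-0.0032, 1.7306, 1.1280)
step 5: x0=(0.1019, 1.8521, -1.3034) x1=(0.0134, 1.7458, 1.1006)
step 6: x0=(0.0964, 1.8387, -1.2738) x1=(0.0300, 1.7609, 1.0736)
step 7: x0=(0.0909, 1.8252, -1.2450) x1=(0.0467, 1.7760, 1.0468)
step 8: x0=(0.0854, 1.8118, -1.2168) x1=(0.0633, 1.7910, 1.0204)
step 9: x0=(0.0799, 1.7983, -1.1894) x1=(0.0799, 1.8061, 0.9943)
step 10: x0=(0.0744, 1.7849, -1.1628) x1=(0.0966, 1.8212, 0.9686)
step 11: x0=(0.0689, 1.7715, -1.1370) x1=(0.1132, 1.8363, 0.9433)
step 12: x0=(0.0634, 1.7580, -1.1120) x1=(0.1298, 1.8514, 0.9183)
step 13: x0=(0.0578, 1.7445, -1.0880) x1=(0.1465, 1.8665, 0.8938)
step 14: x0=(0.0522, 1.7309, -1.0649) x1=(0.1631, 1.8817, 0.8697)
step 15: x0=(0.0466, 1.7173, -1.0427) x1=(0.1798, 1.8969, 0.8460)
step 16: x0=(0.0409, 1.7035, -1.0216) x1=(0.1966, 1.9121, 0.8228)
step 17: x0=(0.0351, 1.6897, -1.0016) x1=(0.2133, 1.9274, 0.8001)
step 18: x0=(0.0292, 1.6756, -0.9826) x1=(0.2302, 1.9427, 0.7779)
step 19: x0=(0.0231, 1.6615, -0.9648) x1=(0.2470, 1.9582, 0.7563)
step 20: x0=(0.0169, 1.6471, -0.9481) x1=(0.2640, 1.9737, 0.7351)
step 21: x0=(0.0105, 1.6325, -0.9327) x1=(0.2810, 1.9893, 0.7145)
step 22: x0=(0.0040, 1.6176, -0.9185) x1=(0.2981, 2.0051, 0.6945)
step 23: x0=(-0.0028, 1.6024, -0.9055) x1=(0.3154, 2.0210, 0.6751)
step 24: x0=(-0.0099, 1.5869, -0.8938) x1=(0.3327, 2.0370, 0.6562)
step 25: x0=(-0.0173, 1.5710, -0.8834) x1=(0.3502, 2.0532, 0.6380)
step 26: x0=(-0.0249, 1.5547, -0.8743) x1=(0.3678, 2.0696, 0.6203)
step 27: x0=(-0.0329, 1.5379, -0.8665) x1=(0.3856, 2.0862, 0.6032)
step 28: x0=(-0.0413, 1.5207, -0.8599) x1=(0.4035, 2.1031, 0.5867)
step 29: x0=(-0.0500, 1.5030, -0.8546) x1=(0.4216, 2.1201, 0.5708)
step 30: x0=(-0.0592, 1.4847, -0.8505) x1=(0.4399, 2.1374, 0.5554)
step 31: x0=(-0.0687, 1.4659, -0.8477) x1=(0.4584, 2.1550, 0.5406)
step 32: x0=(-0.0788, 1.4465, -0.8460) x1=(0.4772, 2.1728, 0.5264)
step 33: x0=(-0.0893, 1.4265, -0.8455) x1=(0.4961, 2.1909, 0.5126)
step 34: x0=(-0.1002, 1.4058, -0.8460) x1=(0.5152, 2.2093, 0.4994)
step 35: x0=(-0.1117, 1.3846, -0.8476) x1=(0.5346, 2.2280, 0.4867)
step 36: x0=(-0.1236, 1.3627, -0.8502) x1=(0.5542, 2.2470, 0.4744)
step 37: x0=(-0.1360, 1.3402, -0.8538) x1=(0.5740, 2.2662, 0.4625)
step 38: x0=(-0.1489, 1.3170, -0.8582) x1=(0.5940, 2.2858, 0.4511)
step 39: x0=(-0.1623, 1.2933, -0.8635) x1=(0.6142, 2.3056, 0.4400)
step 40: x0=(-0.1761, 1.2689, -0.8696) x1=(0.6347, 2.3258, 0.4294)

(0.6347, 2.3258, 0.4294)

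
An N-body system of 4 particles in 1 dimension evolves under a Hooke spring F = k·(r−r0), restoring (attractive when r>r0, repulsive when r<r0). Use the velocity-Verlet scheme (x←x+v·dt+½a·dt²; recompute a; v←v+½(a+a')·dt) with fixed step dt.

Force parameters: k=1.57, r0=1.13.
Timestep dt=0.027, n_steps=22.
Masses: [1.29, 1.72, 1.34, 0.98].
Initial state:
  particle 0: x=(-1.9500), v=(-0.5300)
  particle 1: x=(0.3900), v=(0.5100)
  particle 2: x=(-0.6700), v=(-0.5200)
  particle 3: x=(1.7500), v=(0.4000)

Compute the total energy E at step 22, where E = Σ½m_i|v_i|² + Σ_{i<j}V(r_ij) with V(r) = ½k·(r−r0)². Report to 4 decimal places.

8.3624

step 0: x0=(-1.9500) x1=(0.3900) x2=(-0.6700) x3=(1.7500)
step 1: x0=(-1.9626) x1=(0.4035) x2=(-0.6836) x3=(1.7584)
step 2: x0=(-1.9716) x1=(0.4163) x2=(-0.6962) x3=(1.7620)
step 3: x0=(-1.9771) x1=(0.4284) x2=(-0.7078) x3=(1.7607)
step 4: x0=(-1.9790) x1=(0.4399) x2=(-0.7184) x3=(1.7547)
step 5: x0=(-1.9773) x1=(0.4505) x2=(-0.7280) x3=(1.7437)
step 6: x0=(-1.9721) x1=(0.4604) x2=(-0.7364) x3=(1.7280)
step 7: x0=(-1.9634) x1=(0.4695) x2=(-0.7438) x3=(1.7076)
step 8: x0=(-1.9512) x1=(0.4777) x2=(-0.7500) x3=(1.6825)
step 9: x0=(-1.9355) x1=(0.4850) x2=(-0.7551) x3=(1.6529)
step 10: x0=(-1.9165) x1=(0.4914) x2=(-0.7591) x3=(1.6189)
step 11: x0=(-1.8941) x1=(0.4969) x2=(-0.7619) x3=(1.5807)
step 12: x0=(-1.8686) x1=(0.5015) x2=(-0.7635) x3=(1.5383)
step 13: x0=(-1.8400) x1=(0.5050) x2=(-0.7640) x3=(1.4920)
step 14: x0=(-1.8084) x1=(0.5076) x2=(-0.7634) x3=(1.4420)
step 15: x0=(-1.7739) x1=(0.5091) x2=(-0.7617) x3=(1.3885)
step 16: x0=(-1.7367) x1=(0.5097) x2=(-0.7589) x3=(1.3317)
step 17: x0=(-1.6969) x1=(0.5092) x2=(-0.7550) x3=(1.2719)
step 18: x0=(-1.6547) x1=(0.5076) x2=(-0.7501) x3=(1.2093)
step 19: x0=(-1.6103) x1=(0.5050) x2=(-0.7442) x3=(1.1442)
step 20: x0=(-1.5638) x1=(0.5013) x2=(-0.7373) x3=(1.0769)
step 21: x0=(-1.5153) x1=(0.4965) x2=(-0.7294) x3=(1.0078)
step 22: x0=(-1.4652) x1=(0.4907) x2=(-0.7207) x3=(0.9369)
step 0 velocities: v0=(-0.5300) v1=(0.5100) v2=(-0.5200) v3=(0.4000)
step 0: KE=0.6644, PE=7.7035, E=8.3680
step 22 velocities: v0=(1.8851) v1=(-0.2348) v2=(0.3392) v3=(-2.6467)
step 22: KE=5.8491, PE=2.5134, E=8.3624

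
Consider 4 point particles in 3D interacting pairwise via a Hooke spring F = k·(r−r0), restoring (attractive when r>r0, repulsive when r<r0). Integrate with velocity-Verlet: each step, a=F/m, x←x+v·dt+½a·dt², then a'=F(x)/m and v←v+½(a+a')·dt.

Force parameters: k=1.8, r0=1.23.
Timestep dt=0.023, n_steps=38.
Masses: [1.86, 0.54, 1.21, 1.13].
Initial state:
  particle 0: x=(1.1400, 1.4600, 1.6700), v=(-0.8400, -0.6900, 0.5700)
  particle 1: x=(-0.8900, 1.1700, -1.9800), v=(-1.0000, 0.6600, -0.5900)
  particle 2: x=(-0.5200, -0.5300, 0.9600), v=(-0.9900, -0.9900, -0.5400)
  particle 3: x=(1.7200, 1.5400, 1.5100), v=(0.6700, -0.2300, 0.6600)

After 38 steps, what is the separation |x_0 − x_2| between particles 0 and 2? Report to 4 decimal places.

step 0: x0=(1.1400, 1.4600, 1.6700) x1=(-0.8900, 1.1700, -1.9800) x2=(-0.5200, -0.5300, 0.9600) x3=(1.7200, 1.5400, 1.5100)
step 1: x0=(1.1199, 1.4438, 1.6824) x1=(-0.9099, 1.1846, -1.9874) x2=(-0.5420, -0.5514, 0.9471) x3=(1.7343, 1.5341, 1.5239)
step 2: x0=(1.0984, 1.4269, 1.6933) x1=(-0.9234, 1.1981, -1.9825) x2=(-0.5623, -0.5701, 0.9334) x3=(1.7463, 1.5270, 1.5353)
step 3: x0=(1.0753, 1.4093, 1.7028) x1=(-0.9307, 1.2102, -1.9652) x2=(-0.5811, -0.5861, 0.9187) x3=(1.7559, 1.5187, 1.5441)
step 4: x0=(1.0509, 1.3910, 1.7108) x1=(-0.9316, 1.2210, -1.9356) x2=(-0.5981, -0.5992, 0.9033) x3=(1.7632, 1.5092, 1.5503)
step 5: x0=(1.0250, 1.3721, 1.7172) x1=(-0.9262, 1.2303, -1.8939) x2=(-0.6135, -0.6096, 0.8871) x3=(1.7679, 1.4984, 1.5540)
step 6: x0=(0.9977, 1.3525, 1.7223) x1=(-0.9147, 1.2380, -1.8402) x2=(-0.6271, -0.6171, 0.8702) x3=(1.7701, 1.4865, 1.5552)
step 7: x0=(0.9691, 1.3323, 1.7258) x1=(-0.8971, 1.2442, -1.7749) x2=(-0.6390, -0.6219, 0.8527) x3=(1.7698, 1.4733, 1.5539)
step 8: x0=(0.9392, 1.3115, 1.7279) x1=(-0.8737, 1.2487, -1.6982) x2=(-0.6492, -0.6239, 0.8346) x3=(1.7670, 1.4590, 1.5501)
step 9: x0=(0.9080, 1.2901, 1.7286) x1=(-0.8445, 1.2515, -1.6107) x2=(-0.6576, -0.6232, 0.8160) x3=(1.7616, 1.4435, 1.5440)
step 10: x0=(0.8756, 1.2682, 1.7280) x1=(-0.8098, 1.2527, -1.5127) x2=(-0.6643, -0.6197, 0.7970) x3=(1.7537, 1.4269, 1.5356)
step 11: x0=(0.8421, 1.2457, 1.7260) x1=(-0.7699, 1.2521, -1.4049) x2=(-0.6692, -0.6136, 0.7777) x3=(1.7433, 1.4091, 1.5249)
step 12: x0=(0.8075, 1.2227, 1.7228) x1=(-0.7250, 1.2498, -1.2877) x2=(-0.6724, -0.6050, 0.7581) x3=(1.7304, 1.3903, 1.5122)
step 13: x0=(0.7719, 1.1992, 1.7183) x1=(-0.6754, 1.2459, -1.1618) x2=(-0.6738, -0.5938, 0.7384) x3=(1.7151, 1.3703, 1.4974)
step 14: x0=(0.7353, 1.1752, 1.7128) x1=(-0.6215, 1.2403, -1.0280) x2=(-0.6735, -0.5801, 0.7187) x3=(1.6974, 1.3493, 1.4807)
step 15: x0=(0.6979, 1.1508, 1.7061) x1=(-0.5635, 1.2331, -0.8868) x2=(-0.6715, -0.5641, 0.6991) x3=(1.6775, 1.3273, 1.4622)
step 16: x0=(0.6596, 1.1259, 1.6985) x1=(-0.5020, 1.2244, -0.7391) x2=(-0.6677, -0.5459, 0.6795) x3=(1.6553, 1.3043, 1.4420)
step 17: x0=(0.6206, 1.1006, 1.6899) x1=(-0.4371, 1.2142, -0.5855) x2=(-0.6624, -0.5255, 0.6603) x3=(1.6311, 1.2804, 1.4204)
step 18: x0=(0.5809, 1.0750, 1.6806) x1=(-0.3694, 1.2027, -0.4270) x2=(-0.6554, -0.5031, 0.6413) x3=(1.6048, 1.2555, 1.3973)
step 19: x0=(0.5406, 1.0490, 1.6705) x1=(-0.2993, 1.1900, -0.2642) x2=(-0.6468, -0.4788, 0.6227) x3=(1.5766, 1.2298, 1.3730)
step 20: x0=(0.4998, 1.0227, 1.6598) x1=(-0.2270, 1.1761, -0.0980) x2=(-0.6367, -0.4527, 0.6046) x3=(1.5467, 1.2033, 1.3476)
step 21: x0=(0.4586, 0.9961, 1.6485) x1=(-0.1531, 1.1613, 0.0709) x2=(-0.6252, -0.4249, 0.5869) x3=(1.5151, 1.1759, 1.3213)
step 22: x0=(0.4170, 0.9692, 1.6368) x1=(-0.0780, 1.1455, 0.2417) x2=(-0.6123, -0.3957, 0.5698) x3=(1.4821, 1.1479, 1.2941)
step 23: x0=(0.3751, 0.9420, 1.6248) x1=(-0.0019, 1.1290, 0.4138) x2=(-0.5980, -0.3650, 0.5533) x3=(1.4476, 1.1191, 1.2663)
step 24: x0=(0.3329, 0.9146, 1.6126) x1=(0.0746, 1.1118, 0.5864) x2=(-0.5825, -0.3331, 0.5374) x3=(1.4121, 1.0897, 1.2380)
step 25: x0=(0.2906, 0.8870, 1.6003) x1=(0.1512, 1.0941, 0.7589) x2=(-0.5658, -0.2999, 0.5221) x3=(1.3755, 1.0597, 1.2092)
step 26: x0=(0.2482, 0.8591, 1.5880) x1=(0.2275, 1.0760, 0.9308) x2=(-0.5480, -0.2657, 0.5073) x3=(1.3381, 1.0291, 1.1801)
step 27: x0=(0.2056, 0.8309, 1.5757) x1=(0.3033, 1.0577, 1.1016) x2=(-0.5292, -0.2305, 0.4931) x3=(1.3000, 0.9980, 1.1508)
step 28: x0=(0.1628, 0.8024, 1.5637) x1=(0.3786, 1.0393, 1.2710) x2=(-0.5094, -0.1944, 0.4796) x3=(1.2614, 0.9664, 1.1211)
step 29: x0=(0.1198, 0.7736, 1.5518) x1=(0.4535, 1.0211, 1.4392) x2=(-0.4886, -0.1574, 0.4666) x3=(1.2225, 0.9343, 1.0912)
step 30: x0=(0.0763, 0.7445, 1.5399) x1=(0.5284, 1.0031, 1.6067) x2=(-0.4669, -0.1196, 0.4542) x3=(1.1833, 0.9018, 1.0609)
step 31: x0=(0.0324, 0.7151, 1.5279) x1=(0.6033, 0.9851, 1.7741) x2=(-0.4444, -0.0810, 0.4426) x3=(1.1438, 0.8690, 1.0302)
step 32: x0=(-0.0117, 0.6855, 1.5157) x1=(0.6779, 0.9669, 1.9414) x2=(-0.4210, -0.0418, 0.4316) x3=(1.1039, 0.8358, 0.9991)
step 33: x0=(-0.0559, 0.6558, 1.5033) x1=(0.7521, 0.9482, 2.1081) x2=(-0.3968, -0.0019, 0.4213) x3=(1.0637, 0.8024, 0.9678)
step 34: x0=(-0.1003, 0.6261, 1.4909) x1=(0.8257, 0.9288, 2.2738) x2=(-0.3719, 0.0385, 0.4118) x3=(1.0231, 0.7687, 0.9362)
step 35: x0=(-0.1446, 0.5964, 1.4784) x1=(0.8982, 0.9086, 2.4376) x2=(-0.3462, 0.0794, 0.4032) x3=(0.9821, 0.7349, 0.9047)
step 36: x0=(-0.1889, 0.5667, 1.4660) x1=(0.9694, 0.8875, 2.5988) x2=(-0.3198, 0.1208, 0.3954) x3=(0.9409, 0.7010, 0.8733)
step 37: x0=(-0.2329, 0.5371, 1.4538) x1=(1.0387, 0.8654, 2.7565) x2=(-0.2927, 0.1626, 0.3886) x3=(0.8995, 0.6671, 0.8424)
step 38: x0=(-0.2767, 0.5075, 1.4418) x1=(1.1060, 0.8424, 2.9099) x2=(-0.2649, 0.2046, 0.3828) x3=(0.8579, 0.6332, 0.8120)

1.1015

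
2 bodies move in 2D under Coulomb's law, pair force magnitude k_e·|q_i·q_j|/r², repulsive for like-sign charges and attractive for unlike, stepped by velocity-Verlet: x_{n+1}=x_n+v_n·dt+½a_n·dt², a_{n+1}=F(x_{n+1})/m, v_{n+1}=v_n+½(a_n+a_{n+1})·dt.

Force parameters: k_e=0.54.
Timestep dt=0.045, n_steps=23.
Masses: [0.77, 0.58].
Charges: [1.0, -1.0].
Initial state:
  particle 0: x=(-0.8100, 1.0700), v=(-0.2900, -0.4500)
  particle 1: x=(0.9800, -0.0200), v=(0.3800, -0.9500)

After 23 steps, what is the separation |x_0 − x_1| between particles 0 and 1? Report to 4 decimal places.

2.7980

step 0: x0=(-0.8100, 1.0700) x1=(0.9800, -0.0200)
step 1: x0=(-0.8229, 1.0497) x1=(0.9969, -0.0626)
step 2: x0=(-0.8356, 1.0292) x1=(1.0135, -0.1051)
step 3: x0=(-0.8479, 1.0085) x1=(1.0297, -0.1473)
step 4: x0=(-0.8601, 0.9877) x1=(1.0456, -0.1893)
step 5: x0=(-0.8720, 0.9667) x1=(1.0612, -0.2311)
step 6: x0=(-0.8836, 0.9456) x1=(1.0764, -0.2727)
step 7: x0=(-0.8951, 0.9244) x1=(1.0914, -0.3141)
step 8: x0=(-0.9063, 0.9030) x1=(1.1061, -0.3554)
step 9: x0=(-0.9173, 0.8815) x1=(1.1204, -0.3965)
step 10: x0=(-0.9281, 0.8599) x1=(1.1346, -0.4374)
step 11: x0=(-0.9387, 0.8381) x1=(1.1484, -0.4781)
step 12: x0=(-0.9491, 0.8162) x1=(1.1620, -0.5187)
step 13: x0=(-0.9593, 0.7942) x1=(1.1753, -0.5591)
step 14: x0=(-0.9693, 0.7721) x1=(1.1884, -0.5993)
step 15: x0=(-0.9792, 0.7498) x1=(1.2012, -0.6394)
step 16: x0=(-0.9888, 0.7274) x1=(1.2138, -0.6794)
step 17: x0=(-0.9983, 0.7050) x1=(1.2261, -0.7191)
step 18: x0=(-1.0076, 0.6824) x1=(1.2383, -0.7588)
step 19: x0=(-1.0167, 0.6597) x1=(1.2502, -0.7983)
step 20: x0=(-1.0257, 0.6369) x1=(1.2619, -0.8377)
step 21: x0=(-1.0345, 0.6140) x1=(1.2734, -0.8769)
step 22: x0=(-1.0432, 0.5910) x1=(1.2846, -0.9160)
step 23: x0=(-1.0517, 0.5679) x1=(1.2957, -0.9549)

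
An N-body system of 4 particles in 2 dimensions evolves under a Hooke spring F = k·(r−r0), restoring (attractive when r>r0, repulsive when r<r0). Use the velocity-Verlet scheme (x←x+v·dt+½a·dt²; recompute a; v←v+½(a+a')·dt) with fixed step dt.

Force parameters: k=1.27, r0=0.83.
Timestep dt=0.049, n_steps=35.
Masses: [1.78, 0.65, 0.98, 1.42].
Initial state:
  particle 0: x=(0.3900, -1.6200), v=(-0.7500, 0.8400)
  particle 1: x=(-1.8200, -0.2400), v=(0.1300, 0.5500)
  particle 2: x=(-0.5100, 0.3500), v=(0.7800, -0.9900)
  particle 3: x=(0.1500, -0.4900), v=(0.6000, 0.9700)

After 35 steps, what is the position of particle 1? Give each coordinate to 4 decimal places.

step 0: x0=(0.3900, -1.6200) x1=(-1.8200, -0.2400) x2=(-0.5100, 0.3500) x3=(0.1500, -0.4900)
step 1: x0=(0.3514, -1.5767) x1=(-1.8061, -0.2150) x2=(-0.4715, 0.2989) x3=(0.1781, -0.4425)
step 2: x0=(0.3094, -1.5294) x1=(-1.7773, -0.1939) x2=(-0.4330, 0.2433) x3=(0.2036, -0.3950)
step 3: x0=(0.2643, -1.4783) x1=(-1.7340, -0.1768) x2=(-0.3947, 0.1839) x3=(0.2265, -0.3479)
step 4: x0=(0.2163, -1.4238) x1=(-1.6767, -0.1633) x2=(-0.3570, 0.1213) x3=(0.2471, -0.3013)
step 5: x0=(0.1658, -1.3660) x1=(-1.6063, -0.1535) x2=(-0.3203, 0.0561) x3=(0.2654, -0.2552)
step 6: x0=(0.1131, -1.3054) x1=(-1.5237, -0.1471) x2=(-0.2847, -0.0111) x3=(0.2818, -0.2098)
step 7: x0=(0.0585, -1.2423) x1=(-1.4300, -0.1438) x2=(-0.2507, -0.0797) x3=(0.2964, -0.1650)
step 8: x0=(0.0025, -1.1771) x1=(-1.3267, -0.1433) x2=(-0.2183, -0.1494) x3=(0.3096, -0.1209)
step 9: x0=(-0.0546, -1.1102) x1=(-1.2151, -0.1452) x2=(-0.1875, -0.2198) x3=(0.3216, -0.0774)
step 10: x0=(-0.1125, -1.0419) x1=(-1.0968, -0.1491) x2=(-0.1583, -0.2907) x3=(0.3324, -0.0342)
step 11: x0=(-0.1708, -0.9729) x1=(-0.9734, -0.1544) x2=(-0.1302, -0.3616) x3=(0.3422, 0.0085)
step 12: x0=(-0.2293, -0.9033) x1=(-0.8465, -0.1606) x2=(-0.1027, -0.4323) x3=(0.3511, 0.0509)
step 13: x0=(-0.2879, -0.8338) x1=(-0.7175, -0.1668) x2=(-0.0752, -0.5023) x3=(0.3591, 0.0929)
step 14: x0=(-0.3465, -0.7645) x1=(-0.5878, -0.1724) x2=(-0.0469, -0.5716) x3=(0.3663, 0.1344)
step 15: x0=(-0.4053, -0.6955) x1=(-0.4583, -0.1764) x2=(-0.0169, -0.6404) x3=(0.3727, 0.1753)
step 16: x0=(-0.4645, -0.6267) x1=(-0.3292, -0.1782) x2=(0.0149, -0.7093) x3=(0.3784, 0.2154)
step 17: x0=(-0.5239, -0.5580) x1=(-0.2003, -0.1777) x2=(0.0483, -0.7784) x3=(0.3835, 0.2547)
step 18: x0=(-0.5836, -0.4891) x1=(-0.0710, -0.1755) x2=(0.0828, -0.8475) x3=(0.3880, 0.2930)
step 19: x0=(-0.6432, -0.4199) x1=(0.0585, -0.1727) x2=(0.1179, -0.9160) x3=(0.3918, 0.3303)
step 20: x0=(-0.7022, -0.3504) x1=(0.1877, -0.1703) x2=(0.1531, -0.9834) x3=(0.3949, 0.3665)
step 21: x0=(-0.7600, -0.2807) x1=(0.3161, -0.1689) x2=(0.1880, -1.0486) x3=(0.3972, 0.4015)
step 22: x0=(-0.8161, -0.2109) x1=(0.4432, -0.1692) x2=(0.2222, -1.1110) x3=(0.3984, 0.4351)
step 23: x0=(-0.8700, -0.1412) x1=(0.5682, -0.1711) x2=(0.2556, -1.1697) x3=(0.3983, 0.4671)
step 24: x0=(-0.9210, -0.0719) x1=(0.6902, -0.1748) x2=(0.2877, -1.2237) x3=(0.3969, 0.4972)
step 25: x0=(-0.9688, -0.0033) x1=(0.8083, -0.1799) x2=(0.3185, -1.2722) x3=(0.3940, 0.5251)
step 26: x0=(-1.0126, 0.0643) x1=(0.9212, -0.1862) x2=(0.3477, -1.3146) x3=(0.3898, 0.5504)
step 27: x0=(-1.0522, 0.1308) x1=(1.0277, -0.1934) x2=(0.3751, -1.3501) x3=(0.3844, 0.5729)
step 28: x0=(-1.0871, 0.1957) x1=(1.1267, -0.2010) x2=(0.4007, -1.3781) x3=(0.3777, 0.5923)
step 29: x0=(-1.1169, 0.2588) x1=(1.2169, -0.2088) x2=(0.4243, -1.3981) x3=(0.3701, 0.6085)
step 30: x0=(-1.1412, 0.3199) x1=(1.2973, -0.2164) x2=(0.4458, -1.4096) x3=(0.3616, 0.6213)
step 31: x0=(-1.1598, 0.3787) x1=(1.3668, -0.2234) x2=(0.4651, -1.4122) x3=(0.3524, 0.6306)
step 32: x0=(-1.1725, 0.4350) x1=(1.4246, -0.2294) x2=(0.4822, -1.4058) x3=(0.3427, 0.6364)
step 33: x0=(-1.1790, 0.4885) x1=(1.4699, -0.2341) x2=(0.4968, -1.3901) x3=(0.3326, 0.6386)
step 34: x0=(-1.1792, 0.5392) x1=(1.5023, -0.2372) x2=(0.5090, -1.3652) x3=(0.3223, 0.6373)
step 35: x0=(-1.1731, 0.5868) x1=(1.5213, -0.2384) x2=(0.5188, -1.3311) x3=(0.3118, 0.6326)

(1.5213, -0.2384)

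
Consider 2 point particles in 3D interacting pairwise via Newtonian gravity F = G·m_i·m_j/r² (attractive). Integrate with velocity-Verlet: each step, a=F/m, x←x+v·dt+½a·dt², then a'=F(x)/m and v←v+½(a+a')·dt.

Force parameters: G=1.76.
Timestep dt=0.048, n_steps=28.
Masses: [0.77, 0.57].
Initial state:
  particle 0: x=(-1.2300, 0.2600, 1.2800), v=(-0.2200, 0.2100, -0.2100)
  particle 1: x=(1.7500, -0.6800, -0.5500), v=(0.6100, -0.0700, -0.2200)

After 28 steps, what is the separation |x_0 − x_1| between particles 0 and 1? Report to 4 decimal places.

4.5425

step 0: x0=(-1.2300, 0.2600, 1.2800) x1=(1.7500, -0.6800, -0.5500)
step 1: x0=(-1.2405, 0.2701, 1.2699) x1=(1.7792, -0.6833, -0.5605)
step 2: x0=(-1.2508, 0.2801, 1.2597) x1=(1.8082, -0.6866, -0.5709)
step 3: x0=(-1.2610, 0.2900, 1.2494) x1=(1.8370, -0.6898, -0.5812)
step 4: x0=(-1.2711, 0.3000, 1.2390) x1=(1.8656, -0.6930, -0.5913)
step 5: x0=(-1.2810, 0.3098, 1.2285) x1=(1.8940, -0.6960, -0.6014)
step 6: x0=(-1.2908, 0.3197, 1.2180) x1=(1.9223, -0.6991, -0.6113)
step 7: x0=(-1.3005, 0.3295, 1.2074) x1=(1.9503, -0.7021, -0.6212)
step 8: x0=(-1.3100, 0.3392, 1.1967) x1=(1.9782, -0.7050, -0.6309)
step 9: x0=(-1.3194, 0.3489, 1.1860) x1=(2.0060, -0.7078, -0.6406)
step 10: x0=(-1.3287, 0.3586, 1.1751) x1=(2.0335, -0.7107, -0.6501)
step 11: x0=(-1.3379, 0.3683, 1.1643) x1=(2.0609, -0.7134, -0.6596)
step 12: x0=(-1.3469, 0.3779, 1.1533) x1=(2.0881, -0.7161, -0.6690)
step 13: x0=(-1.3558, 0.3874, 1.1423) x1=(2.1152, -0.7188, -0.6783)
step 14: x0=(-1.3646, 0.3969, 1.1312) x1=(2.1421, -0.7214, -0.6875)
step 15: x0=(-1.3733, 0.4064, 1.1201) x1=(2.1688, -0.7239, -0.6966)
step 16: x0=(-1.3819, 0.4159, 1.1089) x1=(2.1954, -0.7264, -0.7056)
step 17: x0=(-1.3903, 0.4253, 1.0976) x1=(2.2218, -0.7289, -0.7146)
step 18: x0=(-1.3987, 0.4347, 1.0863) x1=(2.2481, -0.7313, -0.7235)
step 19: x0=(-1.4069, 0.4440, 1.0749) x1=(2.2742, -0.7337, -0.7323)
step 20: x0=(-1.4150, 0.4533, 1.0635) x1=(2.3002, -0.7360, -0.7411)
step 21: x0=(-1.4230, 0.4626, 1.0520) x1=(2.3260, -0.7382, -0.7497)
step 22: x0=(-1.4309, 0.4718, 1.0405) x1=(2.3517, -0.7405, -0.7584)
step 23: x0=(-1.4387, 0.4810, 1.0289) x1=(2.3773, -0.7426, -0.7669)
step 24: x0=(-1.4464, 0.4902, 1.0173) x1=(2.4027, -0.7448, -0.7754)
step 25: x0=(-1.4540, 0.4993, 1.0056) x1=(2.4280, -0.7468, -0.7838)
step 26: x0=(-1.4615, 0.5084, 0.9939) x1=(2.4531, -0.7489, -0.7921)
step 27: x0=(-1.4689, 0.5175, 0.9821) x1=(2.4781, -0.7509, -0.8004)
step 28: x0=(-1.4762, 0.5265, 0.9703) x1=(2.5029, -0.7528, -0.8086)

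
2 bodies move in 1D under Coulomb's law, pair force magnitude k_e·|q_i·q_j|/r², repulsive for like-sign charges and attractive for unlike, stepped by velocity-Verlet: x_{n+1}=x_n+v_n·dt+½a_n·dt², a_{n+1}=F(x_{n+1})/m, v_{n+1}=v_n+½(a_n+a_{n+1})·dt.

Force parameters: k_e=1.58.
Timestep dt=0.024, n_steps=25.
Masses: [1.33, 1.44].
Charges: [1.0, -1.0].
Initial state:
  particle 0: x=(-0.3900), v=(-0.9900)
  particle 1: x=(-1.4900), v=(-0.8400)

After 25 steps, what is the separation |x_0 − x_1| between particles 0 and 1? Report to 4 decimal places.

step 0: x0=(-0.3900) x1=(-1.4900)
step 1: x0=(-0.4140) x1=(-1.5099)
step 2: x0=(-0.4387) x1=(-1.5293)
step 3: x0=(-0.4638) x1=(-1.5481)
step 4: x0=(-0.4896) x1=(-1.5664)
step 5: x0=(-0.5160) x1=(-1.5842)
step 6: x0=(-0.5429) x1=(-1.6014)
step 7: x0=(-0.5705) x1=(-1.6180)
step 8: x0=(-0.5987) x1=(-1.6341)
step 9: x0=(-0.6275) x1=(-1.6496)
step 10: x0=(-0.6570) x1=(-1.6644)
step 11: x0=(-0.6872) x1=(-1.6787)
step 12: x0=(-0.7180) x1=(-1.6923)
step 13: x0=(-0.7496) x1=(-1.7052)
step 14: x0=(-0.7819) x1=(-1.7175)
step 15: x0=(-0.8151) x1=(-1.7290)
step 16: x0=(-0.8490) x1=(-1.7398)
step 17: x0=(-0.8838) x1=(-1.7497)
step 18: x0=(-0.9195) x1=(-1.7589)
step 19: x0=(-0.9562) x1=(-1.7671)
step 20: x0=(-0.9939) x1=(-1.7744)
step 21: x0=(-1.0327) x1=(-1.7806)
step 22: x0=(-1.0728) x1=(-1.7857)
step 23: x0=(-1.1142) x1=(-1.7896)
step 24: x0=(-1.1571) x1=(-1.7920)
step 25: x0=(-1.2017) x1=(-1.7929)

0.5912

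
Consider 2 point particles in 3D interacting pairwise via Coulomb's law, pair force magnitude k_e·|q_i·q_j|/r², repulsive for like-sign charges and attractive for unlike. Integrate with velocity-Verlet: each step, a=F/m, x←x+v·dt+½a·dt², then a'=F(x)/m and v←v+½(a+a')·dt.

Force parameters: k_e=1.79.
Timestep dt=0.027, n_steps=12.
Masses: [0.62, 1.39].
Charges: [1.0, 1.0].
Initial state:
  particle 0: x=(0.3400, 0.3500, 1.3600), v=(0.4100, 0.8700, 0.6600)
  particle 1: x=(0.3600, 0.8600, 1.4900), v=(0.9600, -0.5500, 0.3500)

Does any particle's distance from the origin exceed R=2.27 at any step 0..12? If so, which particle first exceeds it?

step 0: x0=(0.3400, 0.3500, 1.3600) x1=(0.3600, 0.8600, 1.4900)
step 1: x0=(0.3509, 0.3698, 1.3769) x1=(0.3860, 0.8468, 1.4999)
step 2: x0=(0.3612, 0.3813, 1.3916) x1=(0.4122, 0.8373, 1.5107)
step 3: x0=(0.3705, 0.3838, 1.4040) x1=(0.4389, 0.8318, 1.5226)
step 4: x0=(0.3785, 0.3771, 1.4140) x1=(0.4663, 0.8304, 1.5355)
step 5: x0=(0.3847, 0.3616, 1.4216) x1=(0.4944, 0.8330, 1.5495)
step 6: x0=(0.3890, 0.3382, 1.4270) x1=(0.5233, 0.8390, 1.5645)
step 7: x0=(0.3916, 0.3080, 1.4306) x1=(0.5530, 0.8481, 1.5803)
step 8: x0=(0.3924, 0.2721, 1.4326) x1=(0.5835, 0.8598, 1.5968)
step 9: x0=(0.3917, 0.2314, 1.4333) x1=(0.6147, 0.8735, 1.6139)
step 10: x0=(0.3896, 0.1869, 1.4328) x1=(0.6465, 0.8890, 1.6315)
step 11: x0=(0.3864, 0.1392, 1.4315) x1=(0.6788, 0.9059, 1.6495)
step 12: x0=(0.3821, 0.0888, 1.4294) x1=(0.7115, 0.9240, 1.6678)

no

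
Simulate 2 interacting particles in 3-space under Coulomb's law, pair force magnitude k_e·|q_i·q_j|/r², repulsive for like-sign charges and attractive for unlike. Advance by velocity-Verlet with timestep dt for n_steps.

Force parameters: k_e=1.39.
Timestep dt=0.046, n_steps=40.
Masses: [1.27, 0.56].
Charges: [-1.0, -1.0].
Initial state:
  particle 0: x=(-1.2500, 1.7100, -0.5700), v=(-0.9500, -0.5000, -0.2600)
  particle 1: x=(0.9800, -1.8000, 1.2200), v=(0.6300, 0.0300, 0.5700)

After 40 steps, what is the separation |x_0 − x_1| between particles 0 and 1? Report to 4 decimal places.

6.8408

step 0: x0=(-1.2500, 1.7100, -0.5700) x1=(0.9800, -1.8000, 1.2200)
step 1: x0=(-1.2937, 1.6870, -0.5820) x1=(1.0090, -1.7987, 1.2463)
step 2: x0=(-1.3375, 1.6642, -0.5940) x1=(1.0382, -1.7976, 1.2726)
step 3: x0=(-1.3814, 1.6414, -0.6061) x1=(1.0675, -1.7967, 1.2991)
step 4: x0=(-1.4253, 1.6187, -0.6182) x1=(1.0969, -1.7960, 1.3257)
step 5: x0=(-1.4692, 1.5960, -0.6304) x1=(1.1265, -1.7955, 1.3524)
step 6: x0=(-1.5132, 1.5735, -0.6426) x1=(1.1562, -1.7951, 1.3791)
step 7: x0=(-1.5573, 1.5510, -0.6548) x1=(1.1860, -1.7949, 1.4060)
step 8: x0=(-1.6014, 1.5286, -0.6671) x1=(1.2160, -1.7948, 1.4330)
step 9: x0=(-1.6456, 1.5063, -0.6794) x1=(1.2460, -1.7950, 1.4600)
step 10: x0=(-1.6898, 1.4840, -0.6918) x1=(1.2763, -1.7952, 1.4872)
step 11: x0=(-1.7341, 1.4618, -0.7042) x1=(1.3066, -1.7956, 1.5145)
step 12: x0=(-1.7785, 1.4396, -0.7167) x1=(1.3371, -1.7961, 1.5418)
step 13: x0=(-1.8229, 1.4175, -0.7292) x1=(1.3677, -1.7968, 1.5693)
step 14: x0=(-1.8674, 1.3955, -0.7417) x1=(1.3984, -1.7976, 1.5968)
step 15: x0=(-1.9119, 1.3735, -0.7543) x1=(1.4293, -1.7985, 1.6245)
step 16: x0=(-1.9565, 1.3516, -0.7669) x1=(1.4602, -1.7996, 1.6522)
step 17: x0=(-2.0011, 1.3297, -0.7796) x1=(1.4913, -1.8008, 1.6800)
step 18: x0=(-2.0458, 1.3078, -0.7923) x1=(1.5226, -1.8020, 1.7079)
step 19: x0=(-2.0906, 1.2861, -0.8050) x1=(1.5539, -1.8034, 1.7359)
step 20: x0=(-2.1354, 1.2643, -0.8178) x1=(1.5854, -1.8049, 1.7639)
step 21: x0=(-2.1802, 1.2426, -0.8306) x1=(1.6170, -1.8065, 1.7921)
step 22: x0=(-2.2251, 1.2210, -0.8435) x1=(1.6487, -1.8081, 1.8203)
step 23: x0=(-2.2701, 1.1994, -0.8563) x1=(1.6805, -1.8099, 1.8486)
step 24: x0=(-2.3151, 1.1778, -0.8693) x1=(1.7125, -1.8117, 1.8770)
step 25: x0=(-2.3601, 1.1562, -0.8822) x1=(1.7445, -1.8137, 1.9055)
step 26: x0=(-2.4053, 1.1347, -0.8952) x1=(1.7767, -1.8157, 1.9340)
step 27: x0=(-2.4504, 1.1133, -0.9082) x1=(1.8090, -1.8178, 1.9626)
step 28: x0=(-2.4956, 1.0918, -0.9213) x1=(1.8413, -1.8200, 1.9913)
step 29: x0=(-2.5409, 1.0704, -0.9343) x1=(1.8738, -1.8222, 2.0201)
step 30: x0=(-2.5861, 1.0491, -0.9475) x1=(1.9064, -1.8245, 2.0489)
step 31: x0=(-2.6315, 1.0277, -0.9606) x1=(1.9391, -1.8269, 2.0778)
step 32: x0=(-2.6769, 1.0064, -0.9738) x1=(1.9719, -1.8293, 2.1068)
step 33: x0=(-2.7223, 0.9851, -0.9870) x1=(2.0048, -1.8318, 2.1358)
step 34: x0=(-2.7678, 0.9638, -1.0002) x1=(2.0378, -1.8344, 2.1649)
step 35: x0=(-2.8133, 0.9426, -1.0135) x1=(2.0709, -1.8370, 2.1941)
step 36: x0=(-2.8588, 0.9214, -1.0267) x1=(2.1041, -1.8397, 2.2233)
step 37: x0=(-2.9044, 0.9002, -1.0401) x1=(2.1374, -1.8424, 2.2526)
step 38: x0=(-2.9501, 0.8790, -1.0534) x1=(2.1708, -1.8451, 2.2819)
step 39: x0=(-2.9958, 0.8579, -1.0668) x1=(2.2042, -1.8480, 2.3113)
step 40: x0=(-3.0415, 0.8367, -1.0801) x1=(2.2378, -1.8508, 2.3408)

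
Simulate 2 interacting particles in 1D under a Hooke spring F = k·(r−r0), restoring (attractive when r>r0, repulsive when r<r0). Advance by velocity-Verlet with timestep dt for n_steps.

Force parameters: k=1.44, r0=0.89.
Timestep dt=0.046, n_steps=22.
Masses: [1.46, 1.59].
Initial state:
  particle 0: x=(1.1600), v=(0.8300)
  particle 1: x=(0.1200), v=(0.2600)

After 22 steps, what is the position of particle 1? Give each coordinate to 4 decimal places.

(0.5230)

step 0: x0=(1.1600) x1=(0.1200)
step 1: x0=(1.1980) x1=(0.1321)
step 2: x0=(1.2357) x1=(0.1445)
step 3: x0=(1.2729) x1=(0.1574)
step 4: x0=(1.3097) x1=(0.1706)
step 5: x0=(1.3459) x1=(0.1844)
step 6: x0=(1.3816) x1=(0.1986)
step 7: x0=(1.4167) x1=(0.2134)
step 8: x0=(1.4511) x1=(0.2289)
step 9: x0=(1.4848) x1=(0.2449)
step 10: x0=(1.5178) x1=(0.2616)
step 11: x0=(1.5500) x1=(0.2791)
step 12: x0=(1.5815) x1=(0.2972)
step 13: x0=(1.6121) x1=(0.3161)
step 14: x0=(1.6418) x1=(0.3358)
step 15: x0=(1.6707) x1=(0.3563)
step 16: x0=(1.6987) x1=(0.3776)
step 17: x0=(1.7258) x1=(0.3997)
step 18: x0=(1.7520) x1=(0.4227)
step 19: x0=(1.7773) x1=(0.4465)
step 20: x0=(1.8017) x1=(0.4712)
step 21: x0=(1.8251) x1=(0.4967)
step 22: x0=(1.8476) x1=(0.5230)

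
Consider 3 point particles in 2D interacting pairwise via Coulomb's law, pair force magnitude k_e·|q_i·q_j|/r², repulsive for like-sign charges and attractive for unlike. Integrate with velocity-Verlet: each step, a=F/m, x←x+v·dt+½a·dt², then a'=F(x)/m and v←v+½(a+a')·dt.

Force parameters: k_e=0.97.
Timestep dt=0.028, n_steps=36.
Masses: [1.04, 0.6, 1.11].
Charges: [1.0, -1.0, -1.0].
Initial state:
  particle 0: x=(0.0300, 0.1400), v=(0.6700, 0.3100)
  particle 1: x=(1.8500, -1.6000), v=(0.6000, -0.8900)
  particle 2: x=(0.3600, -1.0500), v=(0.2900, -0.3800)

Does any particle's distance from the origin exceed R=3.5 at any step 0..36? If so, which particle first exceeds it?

yes, particle 1

step 0: x0=(0.0300, 0.1400) x1=(1.8500, -1.6000) x2=(0.3600, -1.0500)
step 1: x0=(0.0489, 0.1484) x1=(1.8670, -1.6249) x2=(0.3679, -1.0604)
step 2: x0=(0.0679, 0.1563) x1=(1.8842, -1.6499) x2=(0.3755, -1.0702)
step 3: x0=(0.0872, 0.1636) x1=(1.9018, -1.6749) x2=(0.3827, -1.0796)
step 4: x0=(0.1066, 0.1705) x1=(1.9198, -1.7000) x2=(0.3896, -1.0884)
step 5: x0=(0.1262, 0.1768) x1=(1.9380, -1.7251) x2=(0.3962, -1.0968)
step 6: x0=(0.1460, 0.1827) x1=(1.9565, -1.7502) x2=(0.4024, -1.1046)
step 7: x0=(0.1659, 0.1880) x1=(1.9753, -1.7754) x2=(0.4084, -1.1120)
step 8: x0=(0.1860, 0.1929) x1=(1.9944, -1.8006) x2=(0.4140, -1.1189)
step 9: x0=(0.2062, 0.1972) x1=(2.0137, -1.8258) x2=(0.4194, -1.1254)
step 10: x0=(0.2266, 0.2011) x1=(2.0334, -1.8511) x2=(0.4245, -1.1313)
step 11: x0=(0.2470, 0.2046) x1=(2.0532, -1.8764) x2=(0.4294, -1.1368)
step 12: x0=(0.2676, 0.2075) x1=(2.0734, -1.9018) x2=(0.4340, -1.1419)
step 13: x0=(0.2883, 0.2100) x1=(2.0938, -1.9272) x2=(0.4383, -1.1464)
step 14: x0=(0.3091, 0.2121) x1=(2.1144, -1.9527) x2=(0.4425, -1.1506)
step 15: x0=(0.3300, 0.2136) x1=(2.1352, -1.9781) x2=(0.4464, -1.1543)
step 16: x0=(0.3510, 0.2148) x1=(2.1563, -2.0037) x2=(0.4502, -1.1575)
step 17: x0=(0.3720, 0.2154) x1=(2.1776, -2.0292) x2=(0.4537, -1.1603)
step 18: x0=(0.3932, 0.2156) x1=(2.1991, -2.0548) x2=(0.4570, -1.1626)
step 19: x0=(0.4144, 0.2154) x1=(2.2208, -2.0804) x2=(0.4602, -1.1645)
step 20: x0=(0.4357, 0.2147) x1=(2.2427, -2.1061) x2=(0.4632, -1.1660)
step 21: x0=(0.4570, 0.2136) x1=(2.2648, -2.1317) x2=(0.4660, -1.1670)
step 22: x0=(0.4784, 0.2120) x1=(2.2870, -2.1575) x2=(0.4687, -1.1676)
step 23: x0=(0.4999, 0.2099) x1=(2.3095, -2.1832) x2=(0.4713, -1.1678)
step 24: x0=(0.5213, 0.2074) x1=(2.3321, -2.2090) x2=(0.4737, -1.1675)
step 25: x0=(0.5429, 0.2045) x1=(2.3548, -2.2347) x2=(0.4761, -1.1668)
step 26: x0=(0.5644, 0.2011) x1=(2.3777, -2.2606) x2=(0.4783, -1.1656)
step 27: x0=(0.5860, 0.1973) x1=(2.4008, -2.2864) x2=(0.4804, -1.1640)
step 28: x0=(0.6076, 0.1930) x1=(2.4240, -2.3123) x2=(0.4824, -1.1620)
step 29: x0=(0.6291, 0.1882) x1=(2.4474, -2.3381) x2=(0.4843, -1.1595)
step 30: x0=(0.6507, 0.1830) x1=(2.4708, -2.3640) x2=(0.4862, -1.1566)
step 31: x0=(0.6723, 0.1773) x1=(2.4944, -2.3899) x2=(0.4880, -1.1533)
step 32: x0=(0.6939, 0.1712) x1=(2.5181, -2.4159) x2=(0.4897, -1.1495)
step 33: x0=(0.7155, 0.1646) x1=(2.5420, -2.4418) x2=(0.4914, -1.1453)
step 34: x0=(0.7370, 0.1575) x1=(2.5659, -2.4678) x2=(0.4931, -1.1406)
step 35: x0=(0.7585, 0.1500) x1=(2.5900, -2.4937) x2=(0.4947, -1.1355)
step 36: x0=(0.7799, 0.1420) x1=(2.6141, -2.5197) x2=(0.4963, -1.1299)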